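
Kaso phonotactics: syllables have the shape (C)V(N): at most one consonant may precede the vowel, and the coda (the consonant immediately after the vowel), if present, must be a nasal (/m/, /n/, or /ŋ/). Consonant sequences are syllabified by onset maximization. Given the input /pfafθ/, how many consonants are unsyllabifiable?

3

Under (C)V(N), the unsyllabifiable consonants are /p/, /f/, /θ/ (only a nasal (/m/, /n/, or /ŋ/) is licensed in coda position; onsets are limited to one consonant).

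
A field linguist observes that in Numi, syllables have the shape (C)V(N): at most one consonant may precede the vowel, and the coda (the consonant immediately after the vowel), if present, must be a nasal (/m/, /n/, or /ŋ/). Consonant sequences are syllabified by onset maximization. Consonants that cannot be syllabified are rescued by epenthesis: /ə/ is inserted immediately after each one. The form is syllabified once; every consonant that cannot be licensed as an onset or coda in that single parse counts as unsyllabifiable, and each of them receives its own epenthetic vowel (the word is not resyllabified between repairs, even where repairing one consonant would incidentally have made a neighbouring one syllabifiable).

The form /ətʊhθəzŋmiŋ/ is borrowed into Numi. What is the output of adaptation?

Under (C)V(N), the unsyllabifiable consonants are /h/, /z/, /ŋ/ (only a nasal (/m/, /n/, or /ŋ/) is licensed in coda position; onsets are limited to one consonant).
Each unlicensed consonant becomes the onset of a new syllable: /h/ → /hə/, /z/ → /zə/, /ŋ/ → /ŋə/.

ətʊhəθəzəŋəmiŋ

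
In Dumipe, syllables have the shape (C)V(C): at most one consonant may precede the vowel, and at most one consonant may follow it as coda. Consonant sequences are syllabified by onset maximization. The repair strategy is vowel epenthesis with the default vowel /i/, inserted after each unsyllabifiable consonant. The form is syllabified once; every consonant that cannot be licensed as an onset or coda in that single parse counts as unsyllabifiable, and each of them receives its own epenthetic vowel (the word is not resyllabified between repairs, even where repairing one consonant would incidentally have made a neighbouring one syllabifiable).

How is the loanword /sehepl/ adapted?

sehepli

Syllabifying with onset maximization leaves /l/ stranded (at most one coda consonant is licensed; onsets are limited to one consonant).
Inserting the epenthetic vowel yields /l/ → /li/.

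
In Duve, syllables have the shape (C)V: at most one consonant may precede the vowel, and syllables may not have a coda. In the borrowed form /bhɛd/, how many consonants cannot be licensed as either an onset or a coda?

2

Under (C)V, the unsyllabifiable consonants are /b/, /d/ (no codas are permitted; onsets are limited to one consonant).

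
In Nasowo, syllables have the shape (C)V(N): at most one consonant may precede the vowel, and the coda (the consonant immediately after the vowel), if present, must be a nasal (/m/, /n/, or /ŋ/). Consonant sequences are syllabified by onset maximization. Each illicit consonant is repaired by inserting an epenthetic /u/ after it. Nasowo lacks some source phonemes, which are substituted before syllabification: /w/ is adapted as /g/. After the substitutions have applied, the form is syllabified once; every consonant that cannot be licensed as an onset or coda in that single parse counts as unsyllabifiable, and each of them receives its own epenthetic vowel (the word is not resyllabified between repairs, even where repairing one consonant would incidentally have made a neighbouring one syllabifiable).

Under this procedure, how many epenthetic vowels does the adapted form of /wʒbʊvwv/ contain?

5

After substitution the input is /gʒbʊvgv/.
The unsyllabifiable consonants are /g/, /ʒ/, /v/, /g/, /v/; each receives one epenthetic vowel.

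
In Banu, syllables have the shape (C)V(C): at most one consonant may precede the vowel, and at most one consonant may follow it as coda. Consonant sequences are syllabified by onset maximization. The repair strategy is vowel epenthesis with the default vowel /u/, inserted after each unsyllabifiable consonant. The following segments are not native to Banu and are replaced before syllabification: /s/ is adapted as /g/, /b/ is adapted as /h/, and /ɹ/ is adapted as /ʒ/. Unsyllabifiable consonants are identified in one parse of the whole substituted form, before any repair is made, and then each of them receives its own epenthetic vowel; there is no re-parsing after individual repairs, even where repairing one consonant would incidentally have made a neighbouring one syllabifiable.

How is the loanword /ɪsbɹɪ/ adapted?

Substitution: /s/ → /g/, /b/ → /h/, /ɹ/ → /ʒ/, giving /ɪghʒɪ/.
The consonants /h/ cannot be parsed into a legal (C)V(C) syllable (at most one coda consonant is licensed; onsets are limited to one consonant).
Each unlicensed consonant becomes the onset of a new syllable: /h/ → /hu/.

ɪghuʒɪ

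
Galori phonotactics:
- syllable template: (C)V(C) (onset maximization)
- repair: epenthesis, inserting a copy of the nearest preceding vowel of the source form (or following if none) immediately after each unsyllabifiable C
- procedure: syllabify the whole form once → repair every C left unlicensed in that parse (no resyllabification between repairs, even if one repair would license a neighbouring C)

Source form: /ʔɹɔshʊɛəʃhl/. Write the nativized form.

The consonants /ʔ/, /h/, /l/ cannot be parsed into a legal (C)V(C) syllable (at most one coda consonant is licensed; onsets are limited to one consonant).
Each unlicensed consonant becomes the onset of a new syllable: /ʔ/ → /ʔɔ/, /h/ → /hə/, /l/ → /lə/.

ʔɔɹɔshʊɛəʃhələ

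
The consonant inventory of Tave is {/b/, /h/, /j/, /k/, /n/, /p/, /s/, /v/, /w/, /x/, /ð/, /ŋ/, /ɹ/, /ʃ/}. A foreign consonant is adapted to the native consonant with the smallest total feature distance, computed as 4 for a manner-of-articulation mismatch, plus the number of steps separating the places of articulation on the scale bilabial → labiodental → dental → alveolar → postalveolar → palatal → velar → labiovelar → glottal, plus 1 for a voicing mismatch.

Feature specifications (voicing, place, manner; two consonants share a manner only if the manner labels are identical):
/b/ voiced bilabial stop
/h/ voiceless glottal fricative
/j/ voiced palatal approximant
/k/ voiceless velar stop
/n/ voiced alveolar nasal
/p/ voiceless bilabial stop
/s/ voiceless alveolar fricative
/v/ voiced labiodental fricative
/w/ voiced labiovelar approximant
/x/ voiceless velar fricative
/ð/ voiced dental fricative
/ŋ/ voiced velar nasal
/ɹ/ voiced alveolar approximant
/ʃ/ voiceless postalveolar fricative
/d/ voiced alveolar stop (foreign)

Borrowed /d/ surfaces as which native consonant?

b

/b/ is closest: same manner (stop), place distance 3 (alveolar→bilabial), same voicing; total 3. Next closest is /k/ at distance 4.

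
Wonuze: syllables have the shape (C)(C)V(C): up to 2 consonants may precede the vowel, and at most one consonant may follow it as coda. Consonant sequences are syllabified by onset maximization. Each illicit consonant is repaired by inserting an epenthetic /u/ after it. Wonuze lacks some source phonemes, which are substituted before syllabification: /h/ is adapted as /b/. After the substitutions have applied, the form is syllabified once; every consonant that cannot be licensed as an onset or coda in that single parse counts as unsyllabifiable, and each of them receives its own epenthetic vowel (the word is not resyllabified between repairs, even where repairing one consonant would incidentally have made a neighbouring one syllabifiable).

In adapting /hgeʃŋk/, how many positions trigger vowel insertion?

2

After substitution the input is /bgeʃŋk/.
The unsyllabifiable consonants are /ŋ/, /k/; each receives one epenthetic vowel.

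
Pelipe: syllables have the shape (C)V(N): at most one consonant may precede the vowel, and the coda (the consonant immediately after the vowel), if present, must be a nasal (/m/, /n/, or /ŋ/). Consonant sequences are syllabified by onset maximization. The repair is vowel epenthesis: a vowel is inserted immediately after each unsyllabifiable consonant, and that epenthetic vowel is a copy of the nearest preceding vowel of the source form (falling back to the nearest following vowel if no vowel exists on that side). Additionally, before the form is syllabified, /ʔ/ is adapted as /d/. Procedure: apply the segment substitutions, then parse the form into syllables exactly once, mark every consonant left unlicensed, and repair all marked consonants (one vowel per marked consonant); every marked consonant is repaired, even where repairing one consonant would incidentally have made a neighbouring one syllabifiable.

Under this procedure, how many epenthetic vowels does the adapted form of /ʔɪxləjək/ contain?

After substitution the input is /dɪxləjək/.
The unsyllabifiable consonants are /x/, /k/; each receives one epenthetic vowel.

2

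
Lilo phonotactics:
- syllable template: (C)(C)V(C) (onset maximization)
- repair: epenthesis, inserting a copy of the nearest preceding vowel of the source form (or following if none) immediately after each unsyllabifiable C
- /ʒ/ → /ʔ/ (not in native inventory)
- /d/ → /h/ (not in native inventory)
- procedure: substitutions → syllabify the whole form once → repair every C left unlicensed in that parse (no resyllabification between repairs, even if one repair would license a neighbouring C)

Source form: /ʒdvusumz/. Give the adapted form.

Substitution: /ʒ/ → /ʔ/, /d/ → /h/, giving /ʔhvusumz/.
Under (C)(C)V(C), the unsyllabifiable consonants are /ʔ/, /z/ (at most one coda consonant is licensed; onsets may contain at most 2 consonants).
Epenthesis after each stranded consonant: /ʔ/ → /ʔu/, /z/ → /zu/.

ʔuhvusumzu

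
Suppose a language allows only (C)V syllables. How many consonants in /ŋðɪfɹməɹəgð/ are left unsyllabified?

Syllabifying with onset maximization leaves /ŋ/, /f/, /ɹ/, /g/, /ð/ stranded (no codas are permitted; onsets are limited to one consonant).

5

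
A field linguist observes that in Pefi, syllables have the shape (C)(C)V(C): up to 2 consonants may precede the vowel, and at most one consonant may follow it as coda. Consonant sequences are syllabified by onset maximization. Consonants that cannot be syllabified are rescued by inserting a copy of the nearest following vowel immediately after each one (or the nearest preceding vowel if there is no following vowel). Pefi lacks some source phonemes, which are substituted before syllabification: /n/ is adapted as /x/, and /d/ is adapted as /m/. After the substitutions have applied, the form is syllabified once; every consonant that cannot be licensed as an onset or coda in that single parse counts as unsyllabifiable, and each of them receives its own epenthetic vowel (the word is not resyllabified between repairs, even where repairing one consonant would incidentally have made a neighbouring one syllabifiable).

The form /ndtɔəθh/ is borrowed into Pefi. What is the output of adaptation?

Substitution: /n/ → /x/, /d/ → /m/, giving /xmtɔəθh/.
Syllabifying with onset maximization leaves /x/, /h/ stranded (at most one coda consonant is licensed; onsets may contain at most 2 consonants).
Each unlicensed consonant becomes the onset of a new syllable: /x/ → /xɔ/, /h/ → /hə/.

xɔmtɔəθhə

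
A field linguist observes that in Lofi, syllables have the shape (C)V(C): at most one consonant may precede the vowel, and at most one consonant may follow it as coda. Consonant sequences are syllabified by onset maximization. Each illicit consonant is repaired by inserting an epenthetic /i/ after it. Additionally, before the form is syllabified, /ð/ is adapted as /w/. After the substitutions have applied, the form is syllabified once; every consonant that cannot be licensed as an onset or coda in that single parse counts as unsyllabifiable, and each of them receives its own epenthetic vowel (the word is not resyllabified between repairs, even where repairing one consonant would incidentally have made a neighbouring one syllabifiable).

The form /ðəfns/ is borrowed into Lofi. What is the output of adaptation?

wəfnisi

Substitution: /ð/ → /w/, giving /wəfns/.
Under (C)V(C), the unsyllabifiable consonants are /n/, /s/ (at most one coda consonant is licensed; onsets are limited to one consonant).
Epenthesis after each stranded consonant: /n/ → /ni/, /s/ → /si/.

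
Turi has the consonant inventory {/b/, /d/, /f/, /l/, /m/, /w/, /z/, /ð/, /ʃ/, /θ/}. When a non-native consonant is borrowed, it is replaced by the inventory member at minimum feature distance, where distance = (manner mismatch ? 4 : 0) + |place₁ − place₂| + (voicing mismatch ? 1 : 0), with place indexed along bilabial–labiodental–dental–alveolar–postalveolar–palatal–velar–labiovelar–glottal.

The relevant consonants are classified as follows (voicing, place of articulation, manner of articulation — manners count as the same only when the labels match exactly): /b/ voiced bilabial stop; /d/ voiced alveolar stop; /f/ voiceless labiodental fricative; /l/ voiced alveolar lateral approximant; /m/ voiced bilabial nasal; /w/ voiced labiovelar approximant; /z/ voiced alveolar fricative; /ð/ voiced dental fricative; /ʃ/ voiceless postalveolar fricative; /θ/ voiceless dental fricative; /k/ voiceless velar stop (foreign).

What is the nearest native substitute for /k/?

/d/ is closest: same manner (stop), place distance 3 (velar→alveolar), voicing differs (+1); total 4. Next closest is /w/ at distance 6.

d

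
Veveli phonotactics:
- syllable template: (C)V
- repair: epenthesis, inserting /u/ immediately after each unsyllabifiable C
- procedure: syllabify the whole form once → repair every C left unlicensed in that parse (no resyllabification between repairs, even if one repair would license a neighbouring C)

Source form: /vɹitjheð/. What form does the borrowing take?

Under (C)V, the unsyllabifiable consonants are /v/, /t/, /j/, /ð/ (no codas are permitted; onsets are limited to one consonant).
Each unlicensed consonant becomes the onset of a new syllable: /v/ → /vu/, /t/ → /tu/, /j/ → /ju/, /ð/ → /ðu/.

vuɹitujuheðu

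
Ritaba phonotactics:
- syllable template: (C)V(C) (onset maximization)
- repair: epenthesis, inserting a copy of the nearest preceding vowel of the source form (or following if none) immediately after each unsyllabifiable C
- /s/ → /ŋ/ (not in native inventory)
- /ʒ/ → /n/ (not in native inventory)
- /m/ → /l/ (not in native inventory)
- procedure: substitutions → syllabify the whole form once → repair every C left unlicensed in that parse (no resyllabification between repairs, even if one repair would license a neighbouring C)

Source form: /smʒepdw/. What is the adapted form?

ŋelenepdewe

Substitution: /s/ → /ŋ/, /m/ → /l/, /ʒ/ → /n/, giving /ŋlnepdw/.
Under (C)V(C), the unsyllabifiable consonants are /ŋ/, /l/, /d/, /w/ (at most one coda consonant is licensed; onsets are limited to one consonant).
Epenthesis after each stranded consonant: /ŋ/ → /ŋe/, /l/ → /le/, /d/ → /de/, /w/ → /we/.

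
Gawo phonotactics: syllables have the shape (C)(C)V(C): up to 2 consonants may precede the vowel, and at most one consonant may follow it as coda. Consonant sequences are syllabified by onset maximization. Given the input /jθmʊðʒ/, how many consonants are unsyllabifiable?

2

Under (C)(C)V(C), the unsyllabifiable consonants are /j/, /ʒ/ (at most one coda consonant is licensed; onsets may contain at most 2 consonants).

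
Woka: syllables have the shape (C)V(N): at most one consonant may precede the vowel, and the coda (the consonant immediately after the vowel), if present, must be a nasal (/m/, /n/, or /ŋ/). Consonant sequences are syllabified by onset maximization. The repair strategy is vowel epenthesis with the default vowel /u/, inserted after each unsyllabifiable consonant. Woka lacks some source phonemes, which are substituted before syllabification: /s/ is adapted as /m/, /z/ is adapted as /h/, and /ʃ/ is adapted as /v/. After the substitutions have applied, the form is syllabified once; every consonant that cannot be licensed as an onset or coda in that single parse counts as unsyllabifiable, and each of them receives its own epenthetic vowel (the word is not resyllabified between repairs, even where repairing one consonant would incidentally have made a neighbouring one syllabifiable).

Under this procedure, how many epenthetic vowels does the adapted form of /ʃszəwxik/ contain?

After substitution the input is /vmhəwxik/.
The unsyllabifiable consonants are /v/, /m/, /w/, /k/; each receives one epenthetic vowel.

4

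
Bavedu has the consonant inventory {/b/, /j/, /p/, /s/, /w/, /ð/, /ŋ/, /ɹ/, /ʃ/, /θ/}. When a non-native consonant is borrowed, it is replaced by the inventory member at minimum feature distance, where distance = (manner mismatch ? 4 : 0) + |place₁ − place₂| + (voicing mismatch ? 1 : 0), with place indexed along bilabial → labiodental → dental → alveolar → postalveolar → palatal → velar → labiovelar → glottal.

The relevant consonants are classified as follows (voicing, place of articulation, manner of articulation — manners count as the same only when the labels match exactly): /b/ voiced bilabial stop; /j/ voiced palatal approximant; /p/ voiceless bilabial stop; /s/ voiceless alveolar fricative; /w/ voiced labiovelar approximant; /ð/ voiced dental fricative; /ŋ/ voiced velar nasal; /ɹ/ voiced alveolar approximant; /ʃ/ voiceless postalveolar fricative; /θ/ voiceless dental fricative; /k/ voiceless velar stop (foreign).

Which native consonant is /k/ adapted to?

ŋ

/ŋ/ is closest: manner differs (stop→nasal, +4), place distance 0 (velar→velar), voicing differs (+1); total 5. Next closest is /j/ at distance 6.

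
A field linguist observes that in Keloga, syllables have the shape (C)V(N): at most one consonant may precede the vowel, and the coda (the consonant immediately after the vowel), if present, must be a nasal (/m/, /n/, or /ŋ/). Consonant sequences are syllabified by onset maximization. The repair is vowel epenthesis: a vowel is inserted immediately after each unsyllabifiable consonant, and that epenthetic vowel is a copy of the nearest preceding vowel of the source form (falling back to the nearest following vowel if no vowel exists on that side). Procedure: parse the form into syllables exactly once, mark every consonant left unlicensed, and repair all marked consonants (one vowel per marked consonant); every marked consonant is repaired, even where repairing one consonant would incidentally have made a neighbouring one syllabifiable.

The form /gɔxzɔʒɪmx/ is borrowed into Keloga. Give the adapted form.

gɔxɔzɔʒɪmxɪ

Under (C)V(N), the unsyllabifiable consonants are /x/, /x/ (only a nasal (/m/, /n/, or /ŋ/) is licensed in coda position; onsets are limited to one consonant).
Inserting the epenthetic vowel yields /x/ → /xɔ/, /x/ → /xɪ/.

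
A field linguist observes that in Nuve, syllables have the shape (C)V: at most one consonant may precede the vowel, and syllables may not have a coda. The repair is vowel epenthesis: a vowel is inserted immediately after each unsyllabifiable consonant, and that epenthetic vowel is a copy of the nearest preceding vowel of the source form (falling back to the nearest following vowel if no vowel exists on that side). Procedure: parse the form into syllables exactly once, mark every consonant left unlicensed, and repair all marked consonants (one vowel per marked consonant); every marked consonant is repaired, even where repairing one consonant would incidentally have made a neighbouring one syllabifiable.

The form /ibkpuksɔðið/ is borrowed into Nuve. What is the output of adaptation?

ibikipukusɔðiði

The consonants /b/, /k/, /k/, /ð/ cannot be parsed into a legal (C)V syllable (no codas are permitted; onsets are limited to one consonant).
Inserting the epenthetic vowel yields /b/ → /bi/, /k/ → /ki/, /k/ → /ku/, /ð/ → /ði/.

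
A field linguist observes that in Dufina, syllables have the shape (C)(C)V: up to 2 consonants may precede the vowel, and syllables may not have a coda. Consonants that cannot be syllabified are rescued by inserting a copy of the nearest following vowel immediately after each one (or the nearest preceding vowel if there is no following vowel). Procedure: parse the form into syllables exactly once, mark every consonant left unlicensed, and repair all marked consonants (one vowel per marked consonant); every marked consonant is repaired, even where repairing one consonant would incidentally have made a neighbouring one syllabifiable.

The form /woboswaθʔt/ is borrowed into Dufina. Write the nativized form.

woboswaθaʔata

The consonants /θ/, /ʔ/, /t/ cannot be parsed into a legal (C)(C)V syllable (no codas are permitted; onsets may contain at most 2 consonants).
Epenthesis after each stranded consonant: /θ/ → /θa/, /ʔ/ → /ʔa/, /t/ → /ta/.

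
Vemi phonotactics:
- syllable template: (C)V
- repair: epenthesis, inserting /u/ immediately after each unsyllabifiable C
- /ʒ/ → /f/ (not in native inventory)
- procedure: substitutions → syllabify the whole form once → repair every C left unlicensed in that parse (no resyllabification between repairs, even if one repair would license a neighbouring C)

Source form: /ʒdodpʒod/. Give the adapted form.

fudodupufodu

Substitution: /ʒ/ → /f/, giving /fdodpfod/.
The consonants /f/, /d/, /p/, /d/ cannot be parsed into a legal (C)V syllable (no codas are permitted; onsets are limited to one consonant).
Epenthesis after each stranded consonant: /f/ → /fu/, /d/ → /du/, /p/ → /pu/, /d/ → /du/.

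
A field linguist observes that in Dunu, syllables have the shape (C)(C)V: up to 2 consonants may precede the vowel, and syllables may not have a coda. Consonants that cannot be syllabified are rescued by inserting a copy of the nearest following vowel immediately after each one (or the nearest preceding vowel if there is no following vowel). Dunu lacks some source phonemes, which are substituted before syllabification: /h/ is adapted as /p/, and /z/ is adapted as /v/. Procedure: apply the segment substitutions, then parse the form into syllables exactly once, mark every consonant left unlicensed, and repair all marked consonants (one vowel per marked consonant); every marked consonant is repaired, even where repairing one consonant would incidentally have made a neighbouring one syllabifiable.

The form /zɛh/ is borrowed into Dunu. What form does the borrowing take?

vɛpɛ

Substitution: /z/ → /v/, /h/ → /p/, giving /vɛp/.
Under (C)(C)V, the unsyllabifiable consonants are /p/ (no codas are permitted; onsets may contain at most 2 consonants).
Epenthesis after each stranded consonant: /p/ → /pɛ/.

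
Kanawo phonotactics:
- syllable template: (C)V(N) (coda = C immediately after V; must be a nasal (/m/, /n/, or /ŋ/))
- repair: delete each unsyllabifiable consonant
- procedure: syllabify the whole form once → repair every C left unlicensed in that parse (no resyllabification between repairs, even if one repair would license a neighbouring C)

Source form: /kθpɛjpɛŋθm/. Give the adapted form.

pɛpɛŋ

Under (C)V(N), the unsyllabifiable consonants are /k/, /θ/, /j/, /θ/, /m/ (only a nasal (/m/, /n/, or /ŋ/) is licensed in coda position; onsets are limited to one consonant).
Deleting the stranded consonants removes /k/, /θ/, /j/, /θ/, /m/.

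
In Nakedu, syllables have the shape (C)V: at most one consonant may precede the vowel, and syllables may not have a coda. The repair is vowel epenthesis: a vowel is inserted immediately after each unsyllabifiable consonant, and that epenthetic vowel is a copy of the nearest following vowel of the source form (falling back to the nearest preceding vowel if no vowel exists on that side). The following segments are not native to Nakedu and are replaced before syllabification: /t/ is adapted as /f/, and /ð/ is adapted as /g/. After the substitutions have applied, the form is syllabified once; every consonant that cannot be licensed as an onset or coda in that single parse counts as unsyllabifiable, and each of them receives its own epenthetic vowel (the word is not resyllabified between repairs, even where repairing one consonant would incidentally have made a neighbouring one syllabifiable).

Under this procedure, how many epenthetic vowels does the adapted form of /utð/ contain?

After substitution the input is /ufg/.
The unsyllabifiable consonants are /f/, /g/; each receives one epenthetic vowel.

2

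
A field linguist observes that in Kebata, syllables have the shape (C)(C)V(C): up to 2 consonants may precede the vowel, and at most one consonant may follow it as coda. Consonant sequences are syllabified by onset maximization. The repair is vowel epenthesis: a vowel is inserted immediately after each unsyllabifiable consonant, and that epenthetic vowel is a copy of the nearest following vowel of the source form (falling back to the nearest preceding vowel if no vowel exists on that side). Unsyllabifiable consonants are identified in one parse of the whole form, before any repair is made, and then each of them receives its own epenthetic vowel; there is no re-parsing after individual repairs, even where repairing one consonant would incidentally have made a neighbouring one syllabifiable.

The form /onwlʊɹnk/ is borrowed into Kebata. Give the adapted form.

Syllabifying with onset maximization leaves /n/, /k/ stranded (at most one coda consonant is licensed; onsets may contain at most 2 consonants).
Inserting the epenthetic vowel yields /n/ → /nʊ/, /k/ → /kʊ/.

onwlʊɹnʊkʊ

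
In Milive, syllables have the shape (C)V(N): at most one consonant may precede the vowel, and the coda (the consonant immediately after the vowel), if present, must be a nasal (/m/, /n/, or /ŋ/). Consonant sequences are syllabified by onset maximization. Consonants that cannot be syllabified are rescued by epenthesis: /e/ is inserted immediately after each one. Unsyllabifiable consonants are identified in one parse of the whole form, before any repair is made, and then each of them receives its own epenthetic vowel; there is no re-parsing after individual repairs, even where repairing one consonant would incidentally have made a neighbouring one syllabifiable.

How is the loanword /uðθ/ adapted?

uðeθe

The consonants /ð/, /θ/ cannot be parsed into a legal (C)V(N) syllable (only a nasal (/m/, /n/, or /ŋ/) is licensed in coda position; onsets are limited to one consonant).
Inserting the epenthetic vowel yields /ð/ → /ðe/, /θ/ → /θe/.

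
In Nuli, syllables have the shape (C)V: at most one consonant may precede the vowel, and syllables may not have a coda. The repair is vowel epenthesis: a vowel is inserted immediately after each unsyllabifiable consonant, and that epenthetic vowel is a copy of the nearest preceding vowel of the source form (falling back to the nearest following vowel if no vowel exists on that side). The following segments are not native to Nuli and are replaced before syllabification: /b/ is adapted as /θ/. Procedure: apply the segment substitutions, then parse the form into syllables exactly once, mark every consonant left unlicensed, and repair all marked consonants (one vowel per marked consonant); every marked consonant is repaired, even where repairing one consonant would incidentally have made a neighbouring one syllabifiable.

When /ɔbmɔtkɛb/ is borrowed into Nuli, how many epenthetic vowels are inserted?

After substitution the input is /ɔθmɔtkɛθ/.
The unsyllabifiable consonants are /θ/, /t/, /θ/; each receives one epenthetic vowel.

3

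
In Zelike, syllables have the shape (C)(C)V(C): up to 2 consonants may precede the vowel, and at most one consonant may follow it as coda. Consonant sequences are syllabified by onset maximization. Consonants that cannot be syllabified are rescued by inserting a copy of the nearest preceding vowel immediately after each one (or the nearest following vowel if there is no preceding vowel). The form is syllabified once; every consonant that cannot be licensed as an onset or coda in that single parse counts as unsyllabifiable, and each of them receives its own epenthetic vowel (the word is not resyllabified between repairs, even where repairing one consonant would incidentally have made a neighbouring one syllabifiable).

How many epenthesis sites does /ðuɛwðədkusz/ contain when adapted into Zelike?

1

The unsyllabifiable consonants are /z/; each receives one epenthetic vowel.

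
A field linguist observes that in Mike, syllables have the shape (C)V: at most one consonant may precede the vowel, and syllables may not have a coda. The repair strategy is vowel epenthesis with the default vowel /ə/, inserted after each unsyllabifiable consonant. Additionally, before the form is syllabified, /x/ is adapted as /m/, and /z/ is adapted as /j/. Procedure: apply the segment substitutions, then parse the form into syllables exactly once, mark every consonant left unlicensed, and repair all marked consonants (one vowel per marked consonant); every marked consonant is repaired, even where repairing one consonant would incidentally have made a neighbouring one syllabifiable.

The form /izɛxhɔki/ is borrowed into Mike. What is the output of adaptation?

ijɛməhɔki

Substitution: /z/ → /j/, /x/ → /m/, giving /ijɛmhɔki/.
Syllabifying with onset maximization leaves /m/ stranded (no codas are permitted; onsets are limited to one consonant).
Each unlicensed consonant becomes the onset of a new syllable: /m/ → /mə/.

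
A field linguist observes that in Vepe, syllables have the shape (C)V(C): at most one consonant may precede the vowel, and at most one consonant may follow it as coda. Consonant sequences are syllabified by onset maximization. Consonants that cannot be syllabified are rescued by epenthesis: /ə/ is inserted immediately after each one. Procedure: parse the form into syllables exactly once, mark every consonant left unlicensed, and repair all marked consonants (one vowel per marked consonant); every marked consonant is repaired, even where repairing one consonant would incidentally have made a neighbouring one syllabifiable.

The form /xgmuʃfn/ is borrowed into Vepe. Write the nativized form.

Under (C)V(C), the unsyllabifiable consonants are /x/, /g/, /f/, /n/ (at most one coda consonant is licensed; onsets are limited to one consonant).
Epenthesis after each stranded consonant: /x/ → /xə/, /g/ → /gə/, /f/ → /fə/, /n/ → /nə/.

xəgəmuʃfənə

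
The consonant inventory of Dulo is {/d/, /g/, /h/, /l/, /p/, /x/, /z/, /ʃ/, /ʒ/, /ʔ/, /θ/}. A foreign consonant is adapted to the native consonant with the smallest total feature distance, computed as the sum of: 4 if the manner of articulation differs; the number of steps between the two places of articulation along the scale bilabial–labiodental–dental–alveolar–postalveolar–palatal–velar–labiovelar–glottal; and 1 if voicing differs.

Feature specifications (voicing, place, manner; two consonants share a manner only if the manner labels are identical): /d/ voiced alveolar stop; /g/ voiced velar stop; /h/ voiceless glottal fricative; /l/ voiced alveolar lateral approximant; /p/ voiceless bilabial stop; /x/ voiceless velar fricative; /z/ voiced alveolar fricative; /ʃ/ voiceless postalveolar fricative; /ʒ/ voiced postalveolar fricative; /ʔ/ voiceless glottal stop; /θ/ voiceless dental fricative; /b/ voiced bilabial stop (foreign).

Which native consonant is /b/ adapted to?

/p/ is closest: same manner (stop), place distance 0 (bilabial→bilabial), voicing differs (+1); total 1. Next closest is /d/ at distance 3.

p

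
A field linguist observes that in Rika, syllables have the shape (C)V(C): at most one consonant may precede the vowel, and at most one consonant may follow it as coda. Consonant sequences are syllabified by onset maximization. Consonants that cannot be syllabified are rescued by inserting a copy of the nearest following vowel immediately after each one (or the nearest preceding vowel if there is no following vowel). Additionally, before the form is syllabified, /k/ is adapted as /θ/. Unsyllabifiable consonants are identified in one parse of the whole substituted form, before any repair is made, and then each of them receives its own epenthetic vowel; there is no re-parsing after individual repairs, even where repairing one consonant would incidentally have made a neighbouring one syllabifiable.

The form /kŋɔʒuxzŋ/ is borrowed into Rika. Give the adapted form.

Substitution: /k/ → /θ/, giving /θŋɔʒuxzŋ/.
Syllabifying with onset maximization leaves /θ/, /z/, /ŋ/ stranded (at most one coda consonant is licensed; onsets are limited to one consonant).
Each unlicensed consonant becomes the onset of a new syllable: /θ/ → /θɔ/, /z/ → /zu/, /ŋ/ → /ŋu/.

θɔŋɔʒuxzuŋu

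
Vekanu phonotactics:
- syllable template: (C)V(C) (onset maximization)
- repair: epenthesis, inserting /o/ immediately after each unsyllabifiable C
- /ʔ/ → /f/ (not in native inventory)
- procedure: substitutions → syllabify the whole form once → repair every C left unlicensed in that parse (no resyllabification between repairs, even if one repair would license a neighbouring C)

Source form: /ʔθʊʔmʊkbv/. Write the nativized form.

foθʊfmʊkbovo

Substitution: /ʔ/ → /f/, giving /fθʊfmʊkbv/.
Under (C)V(C), the unsyllabifiable consonants are /f/, /b/, /v/ (at most one coda consonant is licensed; onsets are limited to one consonant).
Each unlicensed consonant becomes the onset of a new syllable: /f/ → /fo/, /b/ → /bo/, /v/ → /vo/.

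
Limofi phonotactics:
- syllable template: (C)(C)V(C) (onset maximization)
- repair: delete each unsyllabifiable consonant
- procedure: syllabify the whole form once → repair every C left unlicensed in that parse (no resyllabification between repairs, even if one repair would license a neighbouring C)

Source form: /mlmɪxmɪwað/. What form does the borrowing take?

lmɪxmɪwað

Under (C)(C)V(C), the unsyllabifiable consonants are /m/ (at most one coda consonant is licensed; onsets may contain at most 2 consonants).
Deletion applies to /m/.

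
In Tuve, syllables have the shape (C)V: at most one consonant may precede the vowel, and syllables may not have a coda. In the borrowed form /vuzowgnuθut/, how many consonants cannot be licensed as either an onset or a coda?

3

Syllabifying with onset maximization leaves /w/, /g/, /t/ stranded (no codas are permitted; onsets are limited to one consonant).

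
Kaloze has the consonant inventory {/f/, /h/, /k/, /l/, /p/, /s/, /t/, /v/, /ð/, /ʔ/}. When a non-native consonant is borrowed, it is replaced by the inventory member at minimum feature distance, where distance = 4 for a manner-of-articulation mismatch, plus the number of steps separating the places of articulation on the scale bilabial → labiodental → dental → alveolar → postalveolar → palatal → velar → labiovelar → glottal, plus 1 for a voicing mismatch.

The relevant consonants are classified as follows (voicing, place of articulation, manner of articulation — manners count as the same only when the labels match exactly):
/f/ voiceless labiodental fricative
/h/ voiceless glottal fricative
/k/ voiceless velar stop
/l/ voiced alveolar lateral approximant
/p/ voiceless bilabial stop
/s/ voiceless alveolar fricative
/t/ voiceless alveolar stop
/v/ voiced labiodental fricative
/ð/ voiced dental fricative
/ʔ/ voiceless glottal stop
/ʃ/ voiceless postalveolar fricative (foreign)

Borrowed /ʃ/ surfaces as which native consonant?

/s/ is closest: same manner (fricative), place distance 1 (postalveolar→alveolar), same voicing; total 1. Next closest is /f/ at distance 3.

s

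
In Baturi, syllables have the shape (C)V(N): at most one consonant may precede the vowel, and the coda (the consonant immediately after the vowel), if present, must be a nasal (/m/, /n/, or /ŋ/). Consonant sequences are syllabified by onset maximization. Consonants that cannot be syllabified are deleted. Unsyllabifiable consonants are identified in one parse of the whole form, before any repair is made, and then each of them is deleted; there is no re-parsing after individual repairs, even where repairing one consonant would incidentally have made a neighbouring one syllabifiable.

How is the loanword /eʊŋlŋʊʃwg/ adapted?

eʊŋŋʊ

The consonants /l/, /ʃ/, /w/, /g/ cannot be parsed into a legal (C)V(N) syllable (only a nasal (/m/, /n/, or /ŋ/) is licensed in coda position; onsets are limited to one consonant).
Each unlicensed consonant is deleted: /l/, /ʃ/, /w/, /g/.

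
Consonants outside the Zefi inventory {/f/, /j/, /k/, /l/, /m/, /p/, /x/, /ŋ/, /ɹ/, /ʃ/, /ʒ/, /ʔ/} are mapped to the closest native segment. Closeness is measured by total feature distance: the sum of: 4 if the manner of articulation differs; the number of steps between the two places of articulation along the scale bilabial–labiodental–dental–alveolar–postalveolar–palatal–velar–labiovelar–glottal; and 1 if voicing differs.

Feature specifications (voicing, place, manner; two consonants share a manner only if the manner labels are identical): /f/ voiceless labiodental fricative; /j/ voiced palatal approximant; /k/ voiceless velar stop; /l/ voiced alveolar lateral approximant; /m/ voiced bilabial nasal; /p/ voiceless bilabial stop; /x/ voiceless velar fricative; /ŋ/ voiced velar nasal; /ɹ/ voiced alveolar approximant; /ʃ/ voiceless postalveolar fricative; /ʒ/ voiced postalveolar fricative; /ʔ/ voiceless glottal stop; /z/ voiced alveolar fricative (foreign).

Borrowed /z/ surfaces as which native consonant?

/ʒ/ is closest: same manner (fricative), place distance 1 (alveolar→postalveolar), same voicing; total 1. Next closest is /ʃ/ at distance 2.

ʒ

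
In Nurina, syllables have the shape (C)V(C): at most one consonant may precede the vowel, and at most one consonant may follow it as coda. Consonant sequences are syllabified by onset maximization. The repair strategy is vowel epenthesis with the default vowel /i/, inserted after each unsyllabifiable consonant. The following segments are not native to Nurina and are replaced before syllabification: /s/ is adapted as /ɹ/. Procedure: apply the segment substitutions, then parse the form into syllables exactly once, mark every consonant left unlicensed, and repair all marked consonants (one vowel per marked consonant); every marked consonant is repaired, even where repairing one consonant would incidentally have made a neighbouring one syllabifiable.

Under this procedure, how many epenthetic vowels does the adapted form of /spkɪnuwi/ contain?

2

After substitution the input is /ɹpkɪnuwi/.
The unsyllabifiable consonants are /ɹ/, /p/; each receives one epenthetic vowel.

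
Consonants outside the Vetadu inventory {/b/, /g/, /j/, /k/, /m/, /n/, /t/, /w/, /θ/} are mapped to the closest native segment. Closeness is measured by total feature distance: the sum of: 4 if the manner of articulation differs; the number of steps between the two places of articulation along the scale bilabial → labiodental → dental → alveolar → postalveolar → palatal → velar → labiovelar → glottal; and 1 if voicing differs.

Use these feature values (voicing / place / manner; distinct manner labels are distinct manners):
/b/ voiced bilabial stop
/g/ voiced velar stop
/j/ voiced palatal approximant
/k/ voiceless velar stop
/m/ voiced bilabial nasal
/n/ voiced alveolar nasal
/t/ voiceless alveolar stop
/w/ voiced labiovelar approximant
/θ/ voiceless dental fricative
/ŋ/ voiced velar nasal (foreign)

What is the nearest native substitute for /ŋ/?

n

/n/ is closest: same manner (nasal), place distance 3 (velar→alveolar), same voicing; total 3. Next closest is /g/ at distance 4.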